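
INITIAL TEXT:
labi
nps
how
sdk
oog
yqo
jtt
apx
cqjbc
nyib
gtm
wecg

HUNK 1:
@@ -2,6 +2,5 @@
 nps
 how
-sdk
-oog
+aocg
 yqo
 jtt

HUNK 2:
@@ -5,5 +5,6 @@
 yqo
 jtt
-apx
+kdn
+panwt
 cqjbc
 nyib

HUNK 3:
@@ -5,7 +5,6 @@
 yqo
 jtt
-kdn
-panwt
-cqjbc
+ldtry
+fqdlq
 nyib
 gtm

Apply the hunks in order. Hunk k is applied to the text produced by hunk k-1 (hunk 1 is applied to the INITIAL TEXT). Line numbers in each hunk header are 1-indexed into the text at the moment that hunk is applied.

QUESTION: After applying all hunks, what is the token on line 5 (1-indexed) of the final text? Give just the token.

Hunk 1: at line 2 remove [sdk,oog] add [aocg] -> 11 lines: labi nps how aocg yqo jtt apx cqjbc nyib gtm wecg
Hunk 2: at line 5 remove [apx] add [kdn,panwt] -> 12 lines: labi nps how aocg yqo jtt kdn panwt cqjbc nyib gtm wecg
Hunk 3: at line 5 remove [kdn,panwt,cqjbc] add [ldtry,fqdlq] -> 11 lines: labi nps how aocg yqo jtt ldtry fqdlq nyib gtm wecg
Final line 5: yqo

Answer: yqo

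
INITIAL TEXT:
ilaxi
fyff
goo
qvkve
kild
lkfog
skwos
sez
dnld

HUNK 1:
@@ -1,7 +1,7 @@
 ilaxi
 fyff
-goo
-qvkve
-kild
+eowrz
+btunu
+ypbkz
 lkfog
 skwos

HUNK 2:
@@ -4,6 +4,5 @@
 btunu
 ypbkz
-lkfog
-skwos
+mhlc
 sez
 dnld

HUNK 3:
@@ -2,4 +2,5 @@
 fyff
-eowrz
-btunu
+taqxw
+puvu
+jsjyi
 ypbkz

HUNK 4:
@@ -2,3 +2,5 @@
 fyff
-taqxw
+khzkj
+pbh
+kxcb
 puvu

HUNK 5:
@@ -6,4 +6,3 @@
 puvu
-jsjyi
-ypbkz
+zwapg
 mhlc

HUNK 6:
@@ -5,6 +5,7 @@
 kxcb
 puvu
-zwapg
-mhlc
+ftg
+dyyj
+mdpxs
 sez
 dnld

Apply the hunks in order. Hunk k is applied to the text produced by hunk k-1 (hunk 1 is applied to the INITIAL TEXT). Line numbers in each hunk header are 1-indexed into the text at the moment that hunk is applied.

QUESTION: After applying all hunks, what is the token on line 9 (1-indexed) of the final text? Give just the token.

Answer: mdpxs

Derivation:
Hunk 1: at line 1 remove [goo,qvkve,kild] add [eowrz,btunu,ypbkz] -> 9 lines: ilaxi fyff eowrz btunu ypbkz lkfog skwos sez dnld
Hunk 2: at line 4 remove [lkfog,skwos] add [mhlc] -> 8 lines: ilaxi fyff eowrz btunu ypbkz mhlc sez dnld
Hunk 3: at line 2 remove [eowrz,btunu] add [taqxw,puvu,jsjyi] -> 9 lines: ilaxi fyff taqxw puvu jsjyi ypbkz mhlc sez dnld
Hunk 4: at line 2 remove [taqxw] add [khzkj,pbh,kxcb] -> 11 lines: ilaxi fyff khzkj pbh kxcb puvu jsjyi ypbkz mhlc sez dnld
Hunk 5: at line 6 remove [jsjyi,ypbkz] add [zwapg] -> 10 lines: ilaxi fyff khzkj pbh kxcb puvu zwapg mhlc sez dnld
Hunk 6: at line 5 remove [zwapg,mhlc] add [ftg,dyyj,mdpxs] -> 11 lines: ilaxi fyff khzkj pbh kxcb puvu ftg dyyj mdpxs sez dnld
Final line 9: mdpxs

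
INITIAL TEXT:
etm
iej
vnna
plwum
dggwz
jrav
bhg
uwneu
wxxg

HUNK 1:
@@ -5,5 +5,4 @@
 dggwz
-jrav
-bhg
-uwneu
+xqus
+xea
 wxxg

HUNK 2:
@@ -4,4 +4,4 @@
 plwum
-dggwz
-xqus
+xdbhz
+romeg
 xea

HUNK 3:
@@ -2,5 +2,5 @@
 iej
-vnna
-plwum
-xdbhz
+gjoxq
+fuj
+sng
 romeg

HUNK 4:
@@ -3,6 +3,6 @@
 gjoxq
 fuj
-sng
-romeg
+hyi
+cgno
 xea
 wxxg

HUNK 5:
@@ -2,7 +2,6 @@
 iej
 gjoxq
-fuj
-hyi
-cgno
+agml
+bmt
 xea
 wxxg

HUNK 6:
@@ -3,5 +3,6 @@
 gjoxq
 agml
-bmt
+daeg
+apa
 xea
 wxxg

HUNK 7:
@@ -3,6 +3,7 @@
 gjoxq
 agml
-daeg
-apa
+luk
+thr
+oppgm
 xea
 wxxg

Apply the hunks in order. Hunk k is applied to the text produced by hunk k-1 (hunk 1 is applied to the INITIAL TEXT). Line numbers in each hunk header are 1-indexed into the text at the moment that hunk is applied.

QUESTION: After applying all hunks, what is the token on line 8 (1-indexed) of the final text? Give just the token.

Hunk 1: at line 5 remove [jrav,bhg,uwneu] add [xqus,xea] -> 8 lines: etm iej vnna plwum dggwz xqus xea wxxg
Hunk 2: at line 4 remove [dggwz,xqus] add [xdbhz,romeg] -> 8 lines: etm iej vnna plwum xdbhz romeg xea wxxg
Hunk 3: at line 2 remove [vnna,plwum,xdbhz] add [gjoxq,fuj,sng] -> 8 lines: etm iej gjoxq fuj sng romeg xea wxxg
Hunk 4: at line 3 remove [sng,romeg] add [hyi,cgno] -> 8 lines: etm iej gjoxq fuj hyi cgno xea wxxg
Hunk 5: at line 2 remove [fuj,hyi,cgno] add [agml,bmt] -> 7 lines: etm iej gjoxq agml bmt xea wxxg
Hunk 6: at line 3 remove [bmt] add [daeg,apa] -> 8 lines: etm iej gjoxq agml daeg apa xea wxxg
Hunk 7: at line 3 remove [daeg,apa] add [luk,thr,oppgm] -> 9 lines: etm iej gjoxq agml luk thr oppgm xea wxxg
Final line 8: xea

Answer: xea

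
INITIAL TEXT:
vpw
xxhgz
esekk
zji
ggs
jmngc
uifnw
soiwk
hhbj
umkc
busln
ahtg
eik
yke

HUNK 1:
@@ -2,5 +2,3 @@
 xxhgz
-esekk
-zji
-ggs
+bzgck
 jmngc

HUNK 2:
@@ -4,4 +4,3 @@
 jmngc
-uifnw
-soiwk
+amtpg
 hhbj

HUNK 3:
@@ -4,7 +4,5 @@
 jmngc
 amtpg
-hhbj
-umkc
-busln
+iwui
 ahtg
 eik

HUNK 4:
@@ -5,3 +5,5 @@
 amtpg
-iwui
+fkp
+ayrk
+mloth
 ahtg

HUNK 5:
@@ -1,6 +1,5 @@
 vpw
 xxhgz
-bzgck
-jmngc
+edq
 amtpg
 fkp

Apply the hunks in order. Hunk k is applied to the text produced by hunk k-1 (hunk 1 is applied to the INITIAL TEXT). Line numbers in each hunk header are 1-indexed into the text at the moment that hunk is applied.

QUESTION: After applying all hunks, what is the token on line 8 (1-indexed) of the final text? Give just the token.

Answer: ahtg

Derivation:
Hunk 1: at line 2 remove [esekk,zji,ggs] add [bzgck] -> 12 lines: vpw xxhgz bzgck jmngc uifnw soiwk hhbj umkc busln ahtg eik yke
Hunk 2: at line 4 remove [uifnw,soiwk] add [amtpg] -> 11 lines: vpw xxhgz bzgck jmngc amtpg hhbj umkc busln ahtg eik yke
Hunk 3: at line 4 remove [hhbj,umkc,busln] add [iwui] -> 9 lines: vpw xxhgz bzgck jmngc amtpg iwui ahtg eik yke
Hunk 4: at line 5 remove [iwui] add [fkp,ayrk,mloth] -> 11 lines: vpw xxhgz bzgck jmngc amtpg fkp ayrk mloth ahtg eik yke
Hunk 5: at line 1 remove [bzgck,jmngc] add [edq] -> 10 lines: vpw xxhgz edq amtpg fkp ayrk mloth ahtg eik yke
Final line 8: ahtg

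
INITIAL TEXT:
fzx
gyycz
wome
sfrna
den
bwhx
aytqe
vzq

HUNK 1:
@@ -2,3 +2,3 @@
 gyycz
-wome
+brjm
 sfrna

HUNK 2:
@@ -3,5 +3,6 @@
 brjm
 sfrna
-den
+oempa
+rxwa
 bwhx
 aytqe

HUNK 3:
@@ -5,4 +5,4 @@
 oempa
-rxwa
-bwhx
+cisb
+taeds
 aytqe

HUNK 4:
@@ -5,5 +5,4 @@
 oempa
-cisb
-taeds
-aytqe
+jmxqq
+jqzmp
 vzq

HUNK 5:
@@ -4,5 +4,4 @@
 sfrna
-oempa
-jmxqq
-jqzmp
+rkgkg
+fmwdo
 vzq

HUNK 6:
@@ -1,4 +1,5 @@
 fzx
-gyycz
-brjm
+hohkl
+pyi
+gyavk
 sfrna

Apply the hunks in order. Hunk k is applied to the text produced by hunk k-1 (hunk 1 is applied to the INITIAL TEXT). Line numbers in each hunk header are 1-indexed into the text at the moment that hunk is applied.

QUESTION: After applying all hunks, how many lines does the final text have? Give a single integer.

Answer: 8

Derivation:
Hunk 1: at line 2 remove [wome] add [brjm] -> 8 lines: fzx gyycz brjm sfrna den bwhx aytqe vzq
Hunk 2: at line 3 remove [den] add [oempa,rxwa] -> 9 lines: fzx gyycz brjm sfrna oempa rxwa bwhx aytqe vzq
Hunk 3: at line 5 remove [rxwa,bwhx] add [cisb,taeds] -> 9 lines: fzx gyycz brjm sfrna oempa cisb taeds aytqe vzq
Hunk 4: at line 5 remove [cisb,taeds,aytqe] add [jmxqq,jqzmp] -> 8 lines: fzx gyycz brjm sfrna oempa jmxqq jqzmp vzq
Hunk 5: at line 4 remove [oempa,jmxqq,jqzmp] add [rkgkg,fmwdo] -> 7 lines: fzx gyycz brjm sfrna rkgkg fmwdo vzq
Hunk 6: at line 1 remove [gyycz,brjm] add [hohkl,pyi,gyavk] -> 8 lines: fzx hohkl pyi gyavk sfrna rkgkg fmwdo vzq
Final line count: 8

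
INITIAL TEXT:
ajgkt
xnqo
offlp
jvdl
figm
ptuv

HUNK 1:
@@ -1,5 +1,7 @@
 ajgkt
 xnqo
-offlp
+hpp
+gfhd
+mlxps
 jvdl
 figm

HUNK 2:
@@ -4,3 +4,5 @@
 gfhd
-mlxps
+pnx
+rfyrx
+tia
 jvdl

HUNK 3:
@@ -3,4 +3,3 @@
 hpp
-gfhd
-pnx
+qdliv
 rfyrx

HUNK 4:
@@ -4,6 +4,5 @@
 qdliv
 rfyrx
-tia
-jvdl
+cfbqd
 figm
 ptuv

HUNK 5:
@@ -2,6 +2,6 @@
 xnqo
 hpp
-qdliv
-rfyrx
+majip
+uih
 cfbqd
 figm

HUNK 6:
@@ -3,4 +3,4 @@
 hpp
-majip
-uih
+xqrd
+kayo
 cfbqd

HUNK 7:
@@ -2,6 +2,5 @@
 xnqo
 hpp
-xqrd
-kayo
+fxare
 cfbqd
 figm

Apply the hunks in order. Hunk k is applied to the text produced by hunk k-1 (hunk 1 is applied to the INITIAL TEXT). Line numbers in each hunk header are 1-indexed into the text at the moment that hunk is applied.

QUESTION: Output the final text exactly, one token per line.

Answer: ajgkt
xnqo
hpp
fxare
cfbqd
figm
ptuv

Derivation:
Hunk 1: at line 1 remove [offlp] add [hpp,gfhd,mlxps] -> 8 lines: ajgkt xnqo hpp gfhd mlxps jvdl figm ptuv
Hunk 2: at line 4 remove [mlxps] add [pnx,rfyrx,tia] -> 10 lines: ajgkt xnqo hpp gfhd pnx rfyrx tia jvdl figm ptuv
Hunk 3: at line 3 remove [gfhd,pnx] add [qdliv] -> 9 lines: ajgkt xnqo hpp qdliv rfyrx tia jvdl figm ptuv
Hunk 4: at line 4 remove [tia,jvdl] add [cfbqd] -> 8 lines: ajgkt xnqo hpp qdliv rfyrx cfbqd figm ptuv
Hunk 5: at line 2 remove [qdliv,rfyrx] add [majip,uih] -> 8 lines: ajgkt xnqo hpp majip uih cfbqd figm ptuv
Hunk 6: at line 3 remove [majip,uih] add [xqrd,kayo] -> 8 lines: ajgkt xnqo hpp xqrd kayo cfbqd figm ptuv
Hunk 7: at line 2 remove [xqrd,kayo] add [fxare] -> 7 lines: ajgkt xnqo hpp fxare cfbqd figm ptuv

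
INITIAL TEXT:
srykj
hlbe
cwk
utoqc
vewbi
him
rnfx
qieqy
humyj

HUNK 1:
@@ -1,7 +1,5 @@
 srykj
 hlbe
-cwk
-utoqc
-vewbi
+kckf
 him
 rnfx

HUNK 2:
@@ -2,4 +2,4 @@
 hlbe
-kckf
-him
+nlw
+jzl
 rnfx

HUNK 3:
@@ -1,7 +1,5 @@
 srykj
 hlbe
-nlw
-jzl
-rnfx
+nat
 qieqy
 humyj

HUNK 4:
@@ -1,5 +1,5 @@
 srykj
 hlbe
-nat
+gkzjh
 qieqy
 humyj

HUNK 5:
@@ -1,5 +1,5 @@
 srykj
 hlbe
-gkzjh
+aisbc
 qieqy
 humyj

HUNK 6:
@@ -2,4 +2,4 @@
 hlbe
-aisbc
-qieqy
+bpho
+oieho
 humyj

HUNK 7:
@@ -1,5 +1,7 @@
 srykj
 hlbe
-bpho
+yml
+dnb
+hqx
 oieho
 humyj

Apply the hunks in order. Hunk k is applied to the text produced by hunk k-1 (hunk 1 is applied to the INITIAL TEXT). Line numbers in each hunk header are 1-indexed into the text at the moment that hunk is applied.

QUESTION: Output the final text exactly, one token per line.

Answer: srykj
hlbe
yml
dnb
hqx
oieho
humyj

Derivation:
Hunk 1: at line 1 remove [cwk,utoqc,vewbi] add [kckf] -> 7 lines: srykj hlbe kckf him rnfx qieqy humyj
Hunk 2: at line 2 remove [kckf,him] add [nlw,jzl] -> 7 lines: srykj hlbe nlw jzl rnfx qieqy humyj
Hunk 3: at line 1 remove [nlw,jzl,rnfx] add [nat] -> 5 lines: srykj hlbe nat qieqy humyj
Hunk 4: at line 1 remove [nat] add [gkzjh] -> 5 lines: srykj hlbe gkzjh qieqy humyj
Hunk 5: at line 1 remove [gkzjh] add [aisbc] -> 5 lines: srykj hlbe aisbc qieqy humyj
Hunk 6: at line 2 remove [aisbc,qieqy] add [bpho,oieho] -> 5 lines: srykj hlbe bpho oieho humyj
Hunk 7: at line 1 remove [bpho] add [yml,dnb,hqx] -> 7 lines: srykj hlbe yml dnb hqx oieho humyj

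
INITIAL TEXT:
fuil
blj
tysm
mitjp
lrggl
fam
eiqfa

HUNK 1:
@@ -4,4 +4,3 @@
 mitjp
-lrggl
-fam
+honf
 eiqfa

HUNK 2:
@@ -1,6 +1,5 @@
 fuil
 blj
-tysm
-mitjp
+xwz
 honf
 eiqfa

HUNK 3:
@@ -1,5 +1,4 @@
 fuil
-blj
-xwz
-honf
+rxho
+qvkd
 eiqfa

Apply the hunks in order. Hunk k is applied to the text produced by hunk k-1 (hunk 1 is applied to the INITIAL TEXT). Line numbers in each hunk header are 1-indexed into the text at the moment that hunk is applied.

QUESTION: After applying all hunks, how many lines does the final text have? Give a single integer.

Hunk 1: at line 4 remove [lrggl,fam] add [honf] -> 6 lines: fuil blj tysm mitjp honf eiqfa
Hunk 2: at line 1 remove [tysm,mitjp] add [xwz] -> 5 lines: fuil blj xwz honf eiqfa
Hunk 3: at line 1 remove [blj,xwz,honf] add [rxho,qvkd] -> 4 lines: fuil rxho qvkd eiqfa
Final line count: 4

Answer: 4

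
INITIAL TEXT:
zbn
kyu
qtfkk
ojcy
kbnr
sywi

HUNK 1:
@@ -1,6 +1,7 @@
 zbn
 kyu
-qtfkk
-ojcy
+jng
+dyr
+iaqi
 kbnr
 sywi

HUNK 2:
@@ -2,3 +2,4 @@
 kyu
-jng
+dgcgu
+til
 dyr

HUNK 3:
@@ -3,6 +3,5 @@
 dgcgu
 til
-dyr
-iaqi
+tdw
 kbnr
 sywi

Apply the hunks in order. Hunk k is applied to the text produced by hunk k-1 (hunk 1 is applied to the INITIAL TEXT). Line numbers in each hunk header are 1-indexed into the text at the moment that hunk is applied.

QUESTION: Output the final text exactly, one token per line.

Hunk 1: at line 1 remove [qtfkk,ojcy] add [jng,dyr,iaqi] -> 7 lines: zbn kyu jng dyr iaqi kbnr sywi
Hunk 2: at line 2 remove [jng] add [dgcgu,til] -> 8 lines: zbn kyu dgcgu til dyr iaqi kbnr sywi
Hunk 3: at line 3 remove [dyr,iaqi] add [tdw] -> 7 lines: zbn kyu dgcgu til tdw kbnr sywi

Answer: zbn
kyu
dgcgu
til
tdw
kbnr
sywi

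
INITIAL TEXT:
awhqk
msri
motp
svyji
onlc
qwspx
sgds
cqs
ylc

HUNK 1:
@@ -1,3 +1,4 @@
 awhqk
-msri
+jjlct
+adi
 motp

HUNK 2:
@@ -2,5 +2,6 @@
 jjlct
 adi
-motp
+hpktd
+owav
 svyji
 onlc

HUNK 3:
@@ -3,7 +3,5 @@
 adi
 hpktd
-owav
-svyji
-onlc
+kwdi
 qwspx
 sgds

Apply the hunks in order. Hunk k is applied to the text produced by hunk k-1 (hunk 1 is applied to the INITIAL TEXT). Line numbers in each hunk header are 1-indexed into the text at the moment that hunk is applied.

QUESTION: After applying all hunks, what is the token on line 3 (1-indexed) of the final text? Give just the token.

Hunk 1: at line 1 remove [msri] add [jjlct,adi] -> 10 lines: awhqk jjlct adi motp svyji onlc qwspx sgds cqs ylc
Hunk 2: at line 2 remove [motp] add [hpktd,owav] -> 11 lines: awhqk jjlct adi hpktd owav svyji onlc qwspx sgds cqs ylc
Hunk 3: at line 3 remove [owav,svyji,onlc] add [kwdi] -> 9 lines: awhqk jjlct adi hpktd kwdi qwspx sgds cqs ylc
Final line 3: adi

Answer: adi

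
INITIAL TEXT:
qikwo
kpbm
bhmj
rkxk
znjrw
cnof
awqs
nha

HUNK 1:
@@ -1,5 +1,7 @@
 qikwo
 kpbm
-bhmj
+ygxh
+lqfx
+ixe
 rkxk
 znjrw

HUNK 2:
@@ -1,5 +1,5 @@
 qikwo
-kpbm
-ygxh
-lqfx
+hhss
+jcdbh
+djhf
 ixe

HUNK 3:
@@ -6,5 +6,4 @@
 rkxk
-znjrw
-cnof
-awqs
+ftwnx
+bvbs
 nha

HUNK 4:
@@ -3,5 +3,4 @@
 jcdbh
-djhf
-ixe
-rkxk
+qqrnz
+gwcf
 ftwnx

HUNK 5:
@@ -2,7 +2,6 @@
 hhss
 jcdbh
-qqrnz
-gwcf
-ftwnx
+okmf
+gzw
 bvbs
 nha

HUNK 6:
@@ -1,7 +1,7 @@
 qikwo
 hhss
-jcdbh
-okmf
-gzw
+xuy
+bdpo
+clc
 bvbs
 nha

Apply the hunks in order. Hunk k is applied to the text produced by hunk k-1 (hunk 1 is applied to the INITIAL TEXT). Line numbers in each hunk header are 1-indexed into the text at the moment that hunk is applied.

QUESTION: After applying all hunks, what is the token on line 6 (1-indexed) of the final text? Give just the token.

Hunk 1: at line 1 remove [bhmj] add [ygxh,lqfx,ixe] -> 10 lines: qikwo kpbm ygxh lqfx ixe rkxk znjrw cnof awqs nha
Hunk 2: at line 1 remove [kpbm,ygxh,lqfx] add [hhss,jcdbh,djhf] -> 10 lines: qikwo hhss jcdbh djhf ixe rkxk znjrw cnof awqs nha
Hunk 3: at line 6 remove [znjrw,cnof,awqs] add [ftwnx,bvbs] -> 9 lines: qikwo hhss jcdbh djhf ixe rkxk ftwnx bvbs nha
Hunk 4: at line 3 remove [djhf,ixe,rkxk] add [qqrnz,gwcf] -> 8 lines: qikwo hhss jcdbh qqrnz gwcf ftwnx bvbs nha
Hunk 5: at line 2 remove [qqrnz,gwcf,ftwnx] add [okmf,gzw] -> 7 lines: qikwo hhss jcdbh okmf gzw bvbs nha
Hunk 6: at line 1 remove [jcdbh,okmf,gzw] add [xuy,bdpo,clc] -> 7 lines: qikwo hhss xuy bdpo clc bvbs nha
Final line 6: bvbs

Answer: bvbs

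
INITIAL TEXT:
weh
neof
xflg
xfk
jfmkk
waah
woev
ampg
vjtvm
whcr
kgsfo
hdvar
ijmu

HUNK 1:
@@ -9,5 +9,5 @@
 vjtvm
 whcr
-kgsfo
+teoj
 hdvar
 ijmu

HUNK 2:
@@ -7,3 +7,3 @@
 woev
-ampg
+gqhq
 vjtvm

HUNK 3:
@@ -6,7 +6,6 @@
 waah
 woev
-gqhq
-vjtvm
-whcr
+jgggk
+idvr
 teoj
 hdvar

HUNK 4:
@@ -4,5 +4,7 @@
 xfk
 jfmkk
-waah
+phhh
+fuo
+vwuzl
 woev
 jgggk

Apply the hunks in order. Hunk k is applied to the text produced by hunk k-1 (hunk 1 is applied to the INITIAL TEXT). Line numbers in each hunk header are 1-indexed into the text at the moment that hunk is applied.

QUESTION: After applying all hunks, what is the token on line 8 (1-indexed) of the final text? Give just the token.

Hunk 1: at line 9 remove [kgsfo] add [teoj] -> 13 lines: weh neof xflg xfk jfmkk waah woev ampg vjtvm whcr teoj hdvar ijmu
Hunk 2: at line 7 remove [ampg] add [gqhq] -> 13 lines: weh neof xflg xfk jfmkk waah woev gqhq vjtvm whcr teoj hdvar ijmu
Hunk 3: at line 6 remove [gqhq,vjtvm,whcr] add [jgggk,idvr] -> 12 lines: weh neof xflg xfk jfmkk waah woev jgggk idvr teoj hdvar ijmu
Hunk 4: at line 4 remove [waah] add [phhh,fuo,vwuzl] -> 14 lines: weh neof xflg xfk jfmkk phhh fuo vwuzl woev jgggk idvr teoj hdvar ijmu
Final line 8: vwuzl

Answer: vwuzl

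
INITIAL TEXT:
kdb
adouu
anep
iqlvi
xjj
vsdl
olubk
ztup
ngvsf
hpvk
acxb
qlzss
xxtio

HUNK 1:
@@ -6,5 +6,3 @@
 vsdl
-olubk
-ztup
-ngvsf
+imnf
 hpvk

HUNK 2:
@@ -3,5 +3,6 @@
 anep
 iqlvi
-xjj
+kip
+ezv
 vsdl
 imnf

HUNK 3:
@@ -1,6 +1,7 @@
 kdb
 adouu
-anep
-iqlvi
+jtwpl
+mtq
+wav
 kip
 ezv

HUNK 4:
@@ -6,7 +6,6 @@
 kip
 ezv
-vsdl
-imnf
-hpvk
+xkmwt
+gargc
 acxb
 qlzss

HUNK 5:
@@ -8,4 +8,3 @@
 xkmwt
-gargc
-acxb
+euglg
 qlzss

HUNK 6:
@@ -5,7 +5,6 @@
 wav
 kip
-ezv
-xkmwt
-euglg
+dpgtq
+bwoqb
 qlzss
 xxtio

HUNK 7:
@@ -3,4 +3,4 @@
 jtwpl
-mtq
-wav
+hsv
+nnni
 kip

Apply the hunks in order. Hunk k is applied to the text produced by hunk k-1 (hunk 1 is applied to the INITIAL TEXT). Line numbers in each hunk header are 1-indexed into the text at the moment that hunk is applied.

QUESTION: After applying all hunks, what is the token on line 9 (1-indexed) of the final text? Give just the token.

Hunk 1: at line 6 remove [olubk,ztup,ngvsf] add [imnf] -> 11 lines: kdb adouu anep iqlvi xjj vsdl imnf hpvk acxb qlzss xxtio
Hunk 2: at line 3 remove [xjj] add [kip,ezv] -> 12 lines: kdb adouu anep iqlvi kip ezv vsdl imnf hpvk acxb qlzss xxtio
Hunk 3: at line 1 remove [anep,iqlvi] add [jtwpl,mtq,wav] -> 13 lines: kdb adouu jtwpl mtq wav kip ezv vsdl imnf hpvk acxb qlzss xxtio
Hunk 4: at line 6 remove [vsdl,imnf,hpvk] add [xkmwt,gargc] -> 12 lines: kdb adouu jtwpl mtq wav kip ezv xkmwt gargc acxb qlzss xxtio
Hunk 5: at line 8 remove [gargc,acxb] add [euglg] -> 11 lines: kdb adouu jtwpl mtq wav kip ezv xkmwt euglg qlzss xxtio
Hunk 6: at line 5 remove [ezv,xkmwt,euglg] add [dpgtq,bwoqb] -> 10 lines: kdb adouu jtwpl mtq wav kip dpgtq bwoqb qlzss xxtio
Hunk 7: at line 3 remove [mtq,wav] add [hsv,nnni] -> 10 lines: kdb adouu jtwpl hsv nnni kip dpgtq bwoqb qlzss xxtio
Final line 9: qlzss

Answer: qlzss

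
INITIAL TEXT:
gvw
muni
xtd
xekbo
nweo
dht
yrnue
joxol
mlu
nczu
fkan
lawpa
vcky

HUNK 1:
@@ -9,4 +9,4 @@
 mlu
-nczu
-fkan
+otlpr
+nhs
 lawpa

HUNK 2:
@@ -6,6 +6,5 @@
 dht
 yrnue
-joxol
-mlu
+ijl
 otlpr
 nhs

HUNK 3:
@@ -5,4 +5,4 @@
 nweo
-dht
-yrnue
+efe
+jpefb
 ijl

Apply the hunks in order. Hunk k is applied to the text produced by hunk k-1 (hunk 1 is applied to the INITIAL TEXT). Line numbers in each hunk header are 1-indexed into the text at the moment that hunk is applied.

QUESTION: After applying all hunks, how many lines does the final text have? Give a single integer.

Hunk 1: at line 9 remove [nczu,fkan] add [otlpr,nhs] -> 13 lines: gvw muni xtd xekbo nweo dht yrnue joxol mlu otlpr nhs lawpa vcky
Hunk 2: at line 6 remove [joxol,mlu] add [ijl] -> 12 lines: gvw muni xtd xekbo nweo dht yrnue ijl otlpr nhs lawpa vcky
Hunk 3: at line 5 remove [dht,yrnue] add [efe,jpefb] -> 12 lines: gvw muni xtd xekbo nweo efe jpefb ijl otlpr nhs lawpa vcky
Final line count: 12

Answer: 12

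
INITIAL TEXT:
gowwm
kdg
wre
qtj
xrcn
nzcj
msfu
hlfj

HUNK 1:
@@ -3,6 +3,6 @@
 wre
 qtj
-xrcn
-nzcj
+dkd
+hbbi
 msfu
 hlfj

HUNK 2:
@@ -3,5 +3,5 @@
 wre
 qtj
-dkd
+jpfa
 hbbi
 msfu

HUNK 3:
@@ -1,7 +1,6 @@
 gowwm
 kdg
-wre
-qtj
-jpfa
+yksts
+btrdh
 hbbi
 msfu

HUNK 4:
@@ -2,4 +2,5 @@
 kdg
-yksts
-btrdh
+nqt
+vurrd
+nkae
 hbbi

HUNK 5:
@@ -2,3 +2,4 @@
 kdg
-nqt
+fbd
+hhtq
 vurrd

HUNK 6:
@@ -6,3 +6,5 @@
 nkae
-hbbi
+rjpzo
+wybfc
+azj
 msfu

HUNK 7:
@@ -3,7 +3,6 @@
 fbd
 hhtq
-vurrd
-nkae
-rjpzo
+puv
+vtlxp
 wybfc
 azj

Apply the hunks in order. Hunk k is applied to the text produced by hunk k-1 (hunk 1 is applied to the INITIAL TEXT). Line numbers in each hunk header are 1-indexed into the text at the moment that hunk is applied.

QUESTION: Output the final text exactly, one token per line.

Hunk 1: at line 3 remove [xrcn,nzcj] add [dkd,hbbi] -> 8 lines: gowwm kdg wre qtj dkd hbbi msfu hlfj
Hunk 2: at line 3 remove [dkd] add [jpfa] -> 8 lines: gowwm kdg wre qtj jpfa hbbi msfu hlfj
Hunk 3: at line 1 remove [wre,qtj,jpfa] add [yksts,btrdh] -> 7 lines: gowwm kdg yksts btrdh hbbi msfu hlfj
Hunk 4: at line 2 remove [yksts,btrdh] add [nqt,vurrd,nkae] -> 8 lines: gowwm kdg nqt vurrd nkae hbbi msfu hlfj
Hunk 5: at line 2 remove [nqt] add [fbd,hhtq] -> 9 lines: gowwm kdg fbd hhtq vurrd nkae hbbi msfu hlfj
Hunk 6: at line 6 remove [hbbi] add [rjpzo,wybfc,azj] -> 11 lines: gowwm kdg fbd hhtq vurrd nkae rjpzo wybfc azj msfu hlfj
Hunk 7: at line 3 remove [vurrd,nkae,rjpzo] add [puv,vtlxp] -> 10 lines: gowwm kdg fbd hhtq puv vtlxp wybfc azj msfu hlfj

Answer: gowwm
kdg
fbd
hhtq
puv
vtlxp
wybfc
azj
msfu
hlfj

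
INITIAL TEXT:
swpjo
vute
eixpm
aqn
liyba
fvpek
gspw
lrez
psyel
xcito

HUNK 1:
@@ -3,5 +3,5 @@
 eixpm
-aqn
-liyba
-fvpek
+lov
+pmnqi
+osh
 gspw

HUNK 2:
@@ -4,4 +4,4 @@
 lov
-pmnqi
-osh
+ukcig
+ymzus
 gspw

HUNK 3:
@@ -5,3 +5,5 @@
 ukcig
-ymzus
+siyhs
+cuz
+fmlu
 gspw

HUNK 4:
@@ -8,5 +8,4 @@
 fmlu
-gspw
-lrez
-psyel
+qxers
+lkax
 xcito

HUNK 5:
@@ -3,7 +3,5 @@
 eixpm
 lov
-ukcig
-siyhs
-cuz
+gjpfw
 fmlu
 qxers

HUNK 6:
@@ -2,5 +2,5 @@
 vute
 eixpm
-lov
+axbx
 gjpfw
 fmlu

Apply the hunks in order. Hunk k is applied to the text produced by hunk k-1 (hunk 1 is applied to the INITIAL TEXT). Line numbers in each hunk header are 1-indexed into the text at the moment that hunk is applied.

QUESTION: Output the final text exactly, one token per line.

Hunk 1: at line 3 remove [aqn,liyba,fvpek] add [lov,pmnqi,osh] -> 10 lines: swpjo vute eixpm lov pmnqi osh gspw lrez psyel xcito
Hunk 2: at line 4 remove [pmnqi,osh] add [ukcig,ymzus] -> 10 lines: swpjo vute eixpm lov ukcig ymzus gspw lrez psyel xcito
Hunk 3: at line 5 remove [ymzus] add [siyhs,cuz,fmlu] -> 12 lines: swpjo vute eixpm lov ukcig siyhs cuz fmlu gspw lrez psyel xcito
Hunk 4: at line 8 remove [gspw,lrez,psyel] add [qxers,lkax] -> 11 lines: swpjo vute eixpm lov ukcig siyhs cuz fmlu qxers lkax xcito
Hunk 5: at line 3 remove [ukcig,siyhs,cuz] add [gjpfw] -> 9 lines: swpjo vute eixpm lov gjpfw fmlu qxers lkax xcito
Hunk 6: at line 2 remove [lov] add [axbx] -> 9 lines: swpjo vute eixpm axbx gjpfw fmlu qxers lkax xcito

Answer: swpjo
vute
eixpm
axbx
gjpfw
fmlu
qxers
lkax
xcito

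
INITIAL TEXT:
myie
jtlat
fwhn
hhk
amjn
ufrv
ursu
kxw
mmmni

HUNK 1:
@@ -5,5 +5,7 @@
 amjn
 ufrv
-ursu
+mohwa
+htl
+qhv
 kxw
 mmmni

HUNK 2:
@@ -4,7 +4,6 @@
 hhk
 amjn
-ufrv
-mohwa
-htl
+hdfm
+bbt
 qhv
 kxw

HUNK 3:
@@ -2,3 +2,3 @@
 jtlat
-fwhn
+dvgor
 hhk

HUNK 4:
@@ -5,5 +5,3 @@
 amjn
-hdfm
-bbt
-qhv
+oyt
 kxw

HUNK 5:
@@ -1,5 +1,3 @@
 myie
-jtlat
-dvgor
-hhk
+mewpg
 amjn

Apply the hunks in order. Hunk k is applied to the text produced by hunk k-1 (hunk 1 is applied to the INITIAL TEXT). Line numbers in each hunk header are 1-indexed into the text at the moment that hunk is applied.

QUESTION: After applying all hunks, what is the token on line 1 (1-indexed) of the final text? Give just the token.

Hunk 1: at line 5 remove [ursu] add [mohwa,htl,qhv] -> 11 lines: myie jtlat fwhn hhk amjn ufrv mohwa htl qhv kxw mmmni
Hunk 2: at line 4 remove [ufrv,mohwa,htl] add [hdfm,bbt] -> 10 lines: myie jtlat fwhn hhk amjn hdfm bbt qhv kxw mmmni
Hunk 3: at line 2 remove [fwhn] add [dvgor] -> 10 lines: myie jtlat dvgor hhk amjn hdfm bbt qhv kxw mmmni
Hunk 4: at line 5 remove [hdfm,bbt,qhv] add [oyt] -> 8 lines: myie jtlat dvgor hhk amjn oyt kxw mmmni
Hunk 5: at line 1 remove [jtlat,dvgor,hhk] add [mewpg] -> 6 lines: myie mewpg amjn oyt kxw mmmni
Final line 1: myie

Answer: myie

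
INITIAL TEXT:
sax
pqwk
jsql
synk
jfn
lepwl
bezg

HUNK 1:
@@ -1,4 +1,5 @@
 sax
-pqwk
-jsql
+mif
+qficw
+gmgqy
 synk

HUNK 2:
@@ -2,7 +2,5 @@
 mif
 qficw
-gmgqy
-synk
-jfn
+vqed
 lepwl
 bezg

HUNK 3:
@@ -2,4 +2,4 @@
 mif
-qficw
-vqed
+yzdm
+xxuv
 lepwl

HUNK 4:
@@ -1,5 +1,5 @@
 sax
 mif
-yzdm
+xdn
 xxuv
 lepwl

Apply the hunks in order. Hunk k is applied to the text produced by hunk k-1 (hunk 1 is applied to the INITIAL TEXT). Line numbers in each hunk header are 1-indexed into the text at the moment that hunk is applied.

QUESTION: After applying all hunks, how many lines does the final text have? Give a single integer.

Answer: 6

Derivation:
Hunk 1: at line 1 remove [pqwk,jsql] add [mif,qficw,gmgqy] -> 8 lines: sax mif qficw gmgqy synk jfn lepwl bezg
Hunk 2: at line 2 remove [gmgqy,synk,jfn] add [vqed] -> 6 lines: sax mif qficw vqed lepwl bezg
Hunk 3: at line 2 remove [qficw,vqed] add [yzdm,xxuv] -> 6 lines: sax mif yzdm xxuv lepwl bezg
Hunk 4: at line 1 remove [yzdm] add [xdn] -> 6 lines: sax mif xdn xxuv lepwl bezg
Final line count: 6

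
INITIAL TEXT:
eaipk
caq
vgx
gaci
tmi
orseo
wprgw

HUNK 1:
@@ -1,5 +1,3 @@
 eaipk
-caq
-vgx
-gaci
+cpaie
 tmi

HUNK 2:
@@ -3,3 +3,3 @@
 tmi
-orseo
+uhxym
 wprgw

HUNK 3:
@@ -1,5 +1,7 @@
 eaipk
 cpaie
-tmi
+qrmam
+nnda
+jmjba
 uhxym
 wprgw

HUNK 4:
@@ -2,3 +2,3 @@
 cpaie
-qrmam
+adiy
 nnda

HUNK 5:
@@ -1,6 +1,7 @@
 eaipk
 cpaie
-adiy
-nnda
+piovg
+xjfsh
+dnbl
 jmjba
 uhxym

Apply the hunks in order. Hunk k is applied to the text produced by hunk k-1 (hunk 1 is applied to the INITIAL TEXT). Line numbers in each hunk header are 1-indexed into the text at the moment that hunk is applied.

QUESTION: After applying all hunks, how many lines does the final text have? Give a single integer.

Answer: 8

Derivation:
Hunk 1: at line 1 remove [caq,vgx,gaci] add [cpaie] -> 5 lines: eaipk cpaie tmi orseo wprgw
Hunk 2: at line 3 remove [orseo] add [uhxym] -> 5 lines: eaipk cpaie tmi uhxym wprgw
Hunk 3: at line 1 remove [tmi] add [qrmam,nnda,jmjba] -> 7 lines: eaipk cpaie qrmam nnda jmjba uhxym wprgw
Hunk 4: at line 2 remove [qrmam] add [adiy] -> 7 lines: eaipk cpaie adiy nnda jmjba uhxym wprgw
Hunk 5: at line 1 remove [adiy,nnda] add [piovg,xjfsh,dnbl] -> 8 lines: eaipk cpaie piovg xjfsh dnbl jmjba uhxym wprgw
Final line count: 8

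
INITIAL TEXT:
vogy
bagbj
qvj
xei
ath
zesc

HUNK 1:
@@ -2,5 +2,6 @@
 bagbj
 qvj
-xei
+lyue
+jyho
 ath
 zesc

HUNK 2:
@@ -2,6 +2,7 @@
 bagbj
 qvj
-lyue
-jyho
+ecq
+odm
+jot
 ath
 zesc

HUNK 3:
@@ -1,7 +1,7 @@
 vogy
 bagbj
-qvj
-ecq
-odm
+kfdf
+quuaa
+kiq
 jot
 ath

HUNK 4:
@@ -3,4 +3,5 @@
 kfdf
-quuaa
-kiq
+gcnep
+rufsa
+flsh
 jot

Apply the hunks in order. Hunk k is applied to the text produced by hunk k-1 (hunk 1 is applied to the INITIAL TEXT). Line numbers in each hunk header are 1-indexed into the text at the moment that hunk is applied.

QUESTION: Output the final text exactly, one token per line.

Answer: vogy
bagbj
kfdf
gcnep
rufsa
flsh
jot
ath
zesc

Derivation:
Hunk 1: at line 2 remove [xei] add [lyue,jyho] -> 7 lines: vogy bagbj qvj lyue jyho ath zesc
Hunk 2: at line 2 remove [lyue,jyho] add [ecq,odm,jot] -> 8 lines: vogy bagbj qvj ecq odm jot ath zesc
Hunk 3: at line 1 remove [qvj,ecq,odm] add [kfdf,quuaa,kiq] -> 8 lines: vogy bagbj kfdf quuaa kiq jot ath zesc
Hunk 4: at line 3 remove [quuaa,kiq] add [gcnep,rufsa,flsh] -> 9 lines: vogy bagbj kfdf gcnep rufsa flsh jot ath zesc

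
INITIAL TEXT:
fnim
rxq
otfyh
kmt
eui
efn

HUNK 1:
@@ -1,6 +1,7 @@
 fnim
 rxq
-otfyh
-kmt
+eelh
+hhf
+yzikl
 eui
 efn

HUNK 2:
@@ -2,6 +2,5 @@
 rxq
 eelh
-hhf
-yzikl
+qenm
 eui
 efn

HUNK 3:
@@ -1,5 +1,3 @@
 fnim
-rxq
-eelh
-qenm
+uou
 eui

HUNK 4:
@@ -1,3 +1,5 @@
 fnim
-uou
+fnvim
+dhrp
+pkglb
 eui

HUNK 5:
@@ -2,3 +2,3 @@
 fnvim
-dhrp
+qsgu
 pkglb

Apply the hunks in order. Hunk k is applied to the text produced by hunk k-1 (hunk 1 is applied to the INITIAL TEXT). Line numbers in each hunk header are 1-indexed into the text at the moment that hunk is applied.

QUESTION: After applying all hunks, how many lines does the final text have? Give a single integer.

Hunk 1: at line 1 remove [otfyh,kmt] add [eelh,hhf,yzikl] -> 7 lines: fnim rxq eelh hhf yzikl eui efn
Hunk 2: at line 2 remove [hhf,yzikl] add [qenm] -> 6 lines: fnim rxq eelh qenm eui efn
Hunk 3: at line 1 remove [rxq,eelh,qenm] add [uou] -> 4 lines: fnim uou eui efn
Hunk 4: at line 1 remove [uou] add [fnvim,dhrp,pkglb] -> 6 lines: fnim fnvim dhrp pkglb eui efn
Hunk 5: at line 2 remove [dhrp] add [qsgu] -> 6 lines: fnim fnvim qsgu pkglb eui efn
Final line count: 6

Answer: 6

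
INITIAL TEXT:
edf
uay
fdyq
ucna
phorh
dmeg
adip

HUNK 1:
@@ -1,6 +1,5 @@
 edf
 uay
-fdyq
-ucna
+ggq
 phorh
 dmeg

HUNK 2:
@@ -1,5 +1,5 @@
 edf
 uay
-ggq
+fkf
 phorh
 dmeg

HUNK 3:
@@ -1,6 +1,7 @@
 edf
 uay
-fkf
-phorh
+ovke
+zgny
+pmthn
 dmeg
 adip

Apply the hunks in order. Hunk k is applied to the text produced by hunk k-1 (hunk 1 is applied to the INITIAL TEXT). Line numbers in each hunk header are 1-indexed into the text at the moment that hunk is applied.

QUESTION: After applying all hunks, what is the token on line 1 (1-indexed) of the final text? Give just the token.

Answer: edf

Derivation:
Hunk 1: at line 1 remove [fdyq,ucna] add [ggq] -> 6 lines: edf uay ggq phorh dmeg adip
Hunk 2: at line 1 remove [ggq] add [fkf] -> 6 lines: edf uay fkf phorh dmeg adip
Hunk 3: at line 1 remove [fkf,phorh] add [ovke,zgny,pmthn] -> 7 lines: edf uay ovke zgny pmthn dmeg adip
Final line 1: edf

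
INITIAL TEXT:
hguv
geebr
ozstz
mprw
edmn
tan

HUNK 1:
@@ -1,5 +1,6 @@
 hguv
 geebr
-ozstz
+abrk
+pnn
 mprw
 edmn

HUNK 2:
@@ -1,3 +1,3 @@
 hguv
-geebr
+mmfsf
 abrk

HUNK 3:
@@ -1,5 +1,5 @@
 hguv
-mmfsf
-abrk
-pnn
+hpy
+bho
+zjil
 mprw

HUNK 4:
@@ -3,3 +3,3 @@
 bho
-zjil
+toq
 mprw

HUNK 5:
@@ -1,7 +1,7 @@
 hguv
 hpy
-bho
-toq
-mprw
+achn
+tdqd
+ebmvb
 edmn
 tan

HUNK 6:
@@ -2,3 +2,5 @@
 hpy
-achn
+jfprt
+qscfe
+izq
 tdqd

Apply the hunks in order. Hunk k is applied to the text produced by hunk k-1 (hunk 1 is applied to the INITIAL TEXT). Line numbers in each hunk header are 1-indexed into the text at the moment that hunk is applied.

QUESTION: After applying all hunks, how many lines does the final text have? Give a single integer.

Answer: 9

Derivation:
Hunk 1: at line 1 remove [ozstz] add [abrk,pnn] -> 7 lines: hguv geebr abrk pnn mprw edmn tan
Hunk 2: at line 1 remove [geebr] add [mmfsf] -> 7 lines: hguv mmfsf abrk pnn mprw edmn tan
Hunk 3: at line 1 remove [mmfsf,abrk,pnn] add [hpy,bho,zjil] -> 7 lines: hguv hpy bho zjil mprw edmn tan
Hunk 4: at line 3 remove [zjil] add [toq] -> 7 lines: hguv hpy bho toq mprw edmn tan
Hunk 5: at line 1 remove [bho,toq,mprw] add [achn,tdqd,ebmvb] -> 7 lines: hguv hpy achn tdqd ebmvb edmn tan
Hunk 6: at line 2 remove [achn] add [jfprt,qscfe,izq] -> 9 lines: hguv hpy jfprt qscfe izq tdqd ebmvb edmn tan
Final line count: 9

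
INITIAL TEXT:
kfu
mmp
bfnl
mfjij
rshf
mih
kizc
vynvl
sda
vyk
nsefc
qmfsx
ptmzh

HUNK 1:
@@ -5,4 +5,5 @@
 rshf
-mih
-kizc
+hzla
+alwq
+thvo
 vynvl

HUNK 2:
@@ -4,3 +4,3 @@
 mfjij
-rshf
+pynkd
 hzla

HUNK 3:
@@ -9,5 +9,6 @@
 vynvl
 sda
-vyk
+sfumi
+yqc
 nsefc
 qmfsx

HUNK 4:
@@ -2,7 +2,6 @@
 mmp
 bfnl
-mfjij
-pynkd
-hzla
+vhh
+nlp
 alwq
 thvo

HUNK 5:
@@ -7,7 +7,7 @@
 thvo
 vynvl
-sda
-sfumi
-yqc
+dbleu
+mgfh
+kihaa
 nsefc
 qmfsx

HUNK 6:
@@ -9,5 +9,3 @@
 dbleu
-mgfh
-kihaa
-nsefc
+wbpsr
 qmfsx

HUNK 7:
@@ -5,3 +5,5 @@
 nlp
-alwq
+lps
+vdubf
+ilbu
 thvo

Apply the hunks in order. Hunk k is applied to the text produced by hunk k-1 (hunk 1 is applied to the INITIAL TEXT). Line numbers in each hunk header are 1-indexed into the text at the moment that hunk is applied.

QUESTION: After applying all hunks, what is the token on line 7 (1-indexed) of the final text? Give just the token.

Hunk 1: at line 5 remove [mih,kizc] add [hzla,alwq,thvo] -> 14 lines: kfu mmp bfnl mfjij rshf hzla alwq thvo vynvl sda vyk nsefc qmfsx ptmzh
Hunk 2: at line 4 remove [rshf] add [pynkd] -> 14 lines: kfu mmp bfnl mfjij pynkd hzla alwq thvo vynvl sda vyk nsefc qmfsx ptmzh
Hunk 3: at line 9 remove [vyk] add [sfumi,yqc] -> 15 lines: kfu mmp bfnl mfjij pynkd hzla alwq thvo vynvl sda sfumi yqc nsefc qmfsx ptmzh
Hunk 4: at line 2 remove [mfjij,pynkd,hzla] add [vhh,nlp] -> 14 lines: kfu mmp bfnl vhh nlp alwq thvo vynvl sda sfumi yqc nsefc qmfsx ptmzh
Hunk 5: at line 7 remove [sda,sfumi,yqc] add [dbleu,mgfh,kihaa] -> 14 lines: kfu mmp bfnl vhh nlp alwq thvo vynvl dbleu mgfh kihaa nsefc qmfsx ptmzh
Hunk 6: at line 9 remove [mgfh,kihaa,nsefc] add [wbpsr] -> 12 lines: kfu mmp bfnl vhh nlp alwq thvo vynvl dbleu wbpsr qmfsx ptmzh
Hunk 7: at line 5 remove [alwq] add [lps,vdubf,ilbu] -> 14 lines: kfu mmp bfnl vhh nlp lps vdubf ilbu thvo vynvl dbleu wbpsr qmfsx ptmzh
Final line 7: vdubf

Answer: vdubf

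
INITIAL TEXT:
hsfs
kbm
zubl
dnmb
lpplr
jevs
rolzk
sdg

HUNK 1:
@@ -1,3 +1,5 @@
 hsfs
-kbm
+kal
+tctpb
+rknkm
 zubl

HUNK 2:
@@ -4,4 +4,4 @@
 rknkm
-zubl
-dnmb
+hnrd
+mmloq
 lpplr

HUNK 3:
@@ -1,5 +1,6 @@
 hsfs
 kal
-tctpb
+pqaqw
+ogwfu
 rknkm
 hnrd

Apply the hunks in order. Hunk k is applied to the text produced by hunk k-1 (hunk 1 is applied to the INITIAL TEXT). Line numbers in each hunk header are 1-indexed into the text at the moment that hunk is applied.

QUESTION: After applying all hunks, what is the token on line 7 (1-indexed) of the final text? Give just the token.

Hunk 1: at line 1 remove [kbm] add [kal,tctpb,rknkm] -> 10 lines: hsfs kal tctpb rknkm zubl dnmb lpplr jevs rolzk sdg
Hunk 2: at line 4 remove [zubl,dnmb] add [hnrd,mmloq] -> 10 lines: hsfs kal tctpb rknkm hnrd mmloq lpplr jevs rolzk sdg
Hunk 3: at line 1 remove [tctpb] add [pqaqw,ogwfu] -> 11 lines: hsfs kal pqaqw ogwfu rknkm hnrd mmloq lpplr jevs rolzk sdg
Final line 7: mmloq

Answer: mmloq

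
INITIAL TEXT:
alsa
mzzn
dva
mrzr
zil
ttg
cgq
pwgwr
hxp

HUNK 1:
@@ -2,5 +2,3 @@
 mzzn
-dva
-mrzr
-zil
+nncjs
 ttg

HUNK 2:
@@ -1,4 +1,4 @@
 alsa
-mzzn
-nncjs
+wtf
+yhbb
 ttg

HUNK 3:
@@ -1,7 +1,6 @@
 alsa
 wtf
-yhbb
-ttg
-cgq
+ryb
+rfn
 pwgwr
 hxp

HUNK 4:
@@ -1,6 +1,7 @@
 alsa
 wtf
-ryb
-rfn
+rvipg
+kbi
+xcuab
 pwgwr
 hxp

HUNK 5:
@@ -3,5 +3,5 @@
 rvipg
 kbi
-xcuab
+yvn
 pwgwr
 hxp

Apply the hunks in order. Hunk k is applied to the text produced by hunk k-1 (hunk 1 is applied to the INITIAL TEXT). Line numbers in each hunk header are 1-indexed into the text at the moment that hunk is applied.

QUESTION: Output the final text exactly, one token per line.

Answer: alsa
wtf
rvipg
kbi
yvn
pwgwr
hxp

Derivation:
Hunk 1: at line 2 remove [dva,mrzr,zil] add [nncjs] -> 7 lines: alsa mzzn nncjs ttg cgq pwgwr hxp
Hunk 2: at line 1 remove [mzzn,nncjs] add [wtf,yhbb] -> 7 lines: alsa wtf yhbb ttg cgq pwgwr hxp
Hunk 3: at line 1 remove [yhbb,ttg,cgq] add [ryb,rfn] -> 6 lines: alsa wtf ryb rfn pwgwr hxp
Hunk 4: at line 1 remove [ryb,rfn] add [rvipg,kbi,xcuab] -> 7 lines: alsa wtf rvipg kbi xcuab pwgwr hxp
Hunk 5: at line 3 remove [xcuab] add [yvn] -> 7 lines: alsa wtf rvipg kbi yvn pwgwr hxp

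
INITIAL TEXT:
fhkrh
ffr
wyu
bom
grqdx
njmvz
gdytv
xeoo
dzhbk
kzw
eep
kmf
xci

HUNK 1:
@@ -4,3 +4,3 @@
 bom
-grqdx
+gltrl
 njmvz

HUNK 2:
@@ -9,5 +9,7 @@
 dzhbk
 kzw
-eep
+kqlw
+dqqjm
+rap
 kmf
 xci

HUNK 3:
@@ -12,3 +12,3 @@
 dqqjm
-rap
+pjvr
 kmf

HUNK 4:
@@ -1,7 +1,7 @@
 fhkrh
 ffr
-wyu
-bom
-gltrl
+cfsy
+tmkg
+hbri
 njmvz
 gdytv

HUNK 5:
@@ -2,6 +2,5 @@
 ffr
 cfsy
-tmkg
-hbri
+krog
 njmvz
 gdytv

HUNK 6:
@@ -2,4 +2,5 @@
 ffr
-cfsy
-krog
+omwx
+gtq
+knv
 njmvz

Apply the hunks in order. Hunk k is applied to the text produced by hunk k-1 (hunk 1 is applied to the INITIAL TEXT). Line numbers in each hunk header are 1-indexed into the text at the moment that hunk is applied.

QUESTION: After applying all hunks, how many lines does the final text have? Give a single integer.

Hunk 1: at line 4 remove [grqdx] add [gltrl] -> 13 lines: fhkrh ffr wyu bom gltrl njmvz gdytv xeoo dzhbk kzw eep kmf xci
Hunk 2: at line 9 remove [eep] add [kqlw,dqqjm,rap] -> 15 lines: fhkrh ffr wyu bom gltrl njmvz gdytv xeoo dzhbk kzw kqlw dqqjm rap kmf xci
Hunk 3: at line 12 remove [rap] add [pjvr] -> 15 lines: fhkrh ffr wyu bom gltrl njmvz gdytv xeoo dzhbk kzw kqlw dqqjm pjvr kmf xci
Hunk 4: at line 1 remove [wyu,bom,gltrl] add [cfsy,tmkg,hbri] -> 15 lines: fhkrh ffr cfsy tmkg hbri njmvz gdytv xeoo dzhbk kzw kqlw dqqjm pjvr kmf xci
Hunk 5: at line 2 remove [tmkg,hbri] add [krog] -> 14 lines: fhkrh ffr cfsy krog njmvz gdytv xeoo dzhbk kzw kqlw dqqjm pjvr kmf xci
Hunk 6: at line 2 remove [cfsy,krog] add [omwx,gtq,knv] -> 15 lines: fhkrh ffr omwx gtq knv njmvz gdytv xeoo dzhbk kzw kqlw dqqjm pjvr kmf xci
Final line count: 15

Answer: 15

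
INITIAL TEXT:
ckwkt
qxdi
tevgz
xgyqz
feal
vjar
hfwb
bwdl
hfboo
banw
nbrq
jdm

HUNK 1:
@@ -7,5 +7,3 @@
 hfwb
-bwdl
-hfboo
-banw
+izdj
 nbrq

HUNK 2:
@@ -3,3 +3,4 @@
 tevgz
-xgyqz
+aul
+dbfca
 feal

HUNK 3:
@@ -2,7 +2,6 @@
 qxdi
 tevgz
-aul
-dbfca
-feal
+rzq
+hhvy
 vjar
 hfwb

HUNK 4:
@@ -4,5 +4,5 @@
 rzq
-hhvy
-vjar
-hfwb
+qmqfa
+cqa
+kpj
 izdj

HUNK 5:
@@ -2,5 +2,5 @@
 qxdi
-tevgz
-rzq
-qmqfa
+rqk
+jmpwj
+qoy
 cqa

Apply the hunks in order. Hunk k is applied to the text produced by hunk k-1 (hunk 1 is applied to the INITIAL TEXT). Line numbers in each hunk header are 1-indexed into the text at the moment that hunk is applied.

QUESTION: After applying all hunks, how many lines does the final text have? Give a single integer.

Hunk 1: at line 7 remove [bwdl,hfboo,banw] add [izdj] -> 10 lines: ckwkt qxdi tevgz xgyqz feal vjar hfwb izdj nbrq jdm
Hunk 2: at line 3 remove [xgyqz] add [aul,dbfca] -> 11 lines: ckwkt qxdi tevgz aul dbfca feal vjar hfwb izdj nbrq jdm
Hunk 3: at line 2 remove [aul,dbfca,feal] add [rzq,hhvy] -> 10 lines: ckwkt qxdi tevgz rzq hhvy vjar hfwb izdj nbrq jdm
Hunk 4: at line 4 remove [hhvy,vjar,hfwb] add [qmqfa,cqa,kpj] -> 10 lines: ckwkt qxdi tevgz rzq qmqfa cqa kpj izdj nbrq jdm
Hunk 5: at line 2 remove [tevgz,rzq,qmqfa] add [rqk,jmpwj,qoy] -> 10 lines: ckwkt qxdi rqk jmpwj qoy cqa kpj izdj nbrq jdm
Final line count: 10

Answer: 10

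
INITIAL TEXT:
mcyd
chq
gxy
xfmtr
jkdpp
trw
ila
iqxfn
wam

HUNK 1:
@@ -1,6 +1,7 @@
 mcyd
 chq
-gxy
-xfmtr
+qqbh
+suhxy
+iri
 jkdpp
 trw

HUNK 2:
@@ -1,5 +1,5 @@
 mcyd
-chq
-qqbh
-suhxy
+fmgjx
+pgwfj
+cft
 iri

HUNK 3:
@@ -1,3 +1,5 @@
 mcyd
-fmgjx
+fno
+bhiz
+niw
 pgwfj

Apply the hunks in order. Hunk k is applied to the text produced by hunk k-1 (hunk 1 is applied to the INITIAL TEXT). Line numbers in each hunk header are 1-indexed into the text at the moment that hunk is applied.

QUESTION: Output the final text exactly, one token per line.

Hunk 1: at line 1 remove [gxy,xfmtr] add [qqbh,suhxy,iri] -> 10 lines: mcyd chq qqbh suhxy iri jkdpp trw ila iqxfn wam
Hunk 2: at line 1 remove [chq,qqbh,suhxy] add [fmgjx,pgwfj,cft] -> 10 lines: mcyd fmgjx pgwfj cft iri jkdpp trw ila iqxfn wam
Hunk 3: at line 1 remove [fmgjx] add [fno,bhiz,niw] -> 12 lines: mcyd fno bhiz niw pgwfj cft iri jkdpp trw ila iqxfn wam

Answer: mcyd
fno
bhiz
niw
pgwfj
cft
iri
jkdpp
trw
ila
iqxfn
wam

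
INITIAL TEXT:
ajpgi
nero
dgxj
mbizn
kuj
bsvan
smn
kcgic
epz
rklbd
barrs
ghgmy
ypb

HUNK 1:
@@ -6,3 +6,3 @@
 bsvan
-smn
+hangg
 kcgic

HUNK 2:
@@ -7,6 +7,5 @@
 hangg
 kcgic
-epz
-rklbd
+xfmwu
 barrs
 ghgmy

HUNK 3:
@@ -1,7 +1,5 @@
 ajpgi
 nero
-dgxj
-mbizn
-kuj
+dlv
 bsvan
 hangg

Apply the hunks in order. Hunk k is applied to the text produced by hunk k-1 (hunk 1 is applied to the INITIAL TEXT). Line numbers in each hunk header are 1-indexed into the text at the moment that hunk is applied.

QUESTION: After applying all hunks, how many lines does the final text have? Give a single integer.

Hunk 1: at line 6 remove [smn] add [hangg] -> 13 lines: ajpgi nero dgxj mbizn kuj bsvan hangg kcgic epz rklbd barrs ghgmy ypb
Hunk 2: at line 7 remove [epz,rklbd] add [xfmwu] -> 12 lines: ajpgi nero dgxj mbizn kuj bsvan hangg kcgic xfmwu barrs ghgmy ypb
Hunk 3: at line 1 remove [dgxj,mbizn,kuj] add [dlv] -> 10 lines: ajpgi nero dlv bsvan hangg kcgic xfmwu barrs ghgmy ypb
Final line count: 10

Answer: 10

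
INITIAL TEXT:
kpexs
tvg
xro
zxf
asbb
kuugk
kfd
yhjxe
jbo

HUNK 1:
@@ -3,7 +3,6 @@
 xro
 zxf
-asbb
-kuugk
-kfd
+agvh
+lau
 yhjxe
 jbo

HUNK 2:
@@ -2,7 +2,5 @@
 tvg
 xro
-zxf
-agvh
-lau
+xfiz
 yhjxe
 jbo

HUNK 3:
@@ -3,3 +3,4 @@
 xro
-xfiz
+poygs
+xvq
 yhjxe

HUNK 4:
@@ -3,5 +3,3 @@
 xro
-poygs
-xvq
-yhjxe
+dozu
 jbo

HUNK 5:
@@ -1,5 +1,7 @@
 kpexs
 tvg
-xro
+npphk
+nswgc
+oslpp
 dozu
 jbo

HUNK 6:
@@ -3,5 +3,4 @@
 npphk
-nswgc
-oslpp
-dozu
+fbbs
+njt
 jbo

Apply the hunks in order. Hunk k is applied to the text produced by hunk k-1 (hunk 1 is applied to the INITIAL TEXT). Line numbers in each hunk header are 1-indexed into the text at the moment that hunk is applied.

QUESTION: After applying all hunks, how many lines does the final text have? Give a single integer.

Answer: 6

Derivation:
Hunk 1: at line 3 remove [asbb,kuugk,kfd] add [agvh,lau] -> 8 lines: kpexs tvg xro zxf agvh lau yhjxe jbo
Hunk 2: at line 2 remove [zxf,agvh,lau] add [xfiz] -> 6 lines: kpexs tvg xro xfiz yhjxe jbo
Hunk 3: at line 3 remove [xfiz] add [poygs,xvq] -> 7 lines: kpexs tvg xro poygs xvq yhjxe jbo
Hunk 4: at line 3 remove [poygs,xvq,yhjxe] add [dozu] -> 5 lines: kpexs tvg xro dozu jbo
Hunk 5: at line 1 remove [xro] add [npphk,nswgc,oslpp] -> 7 lines: kpexs tvg npphk nswgc oslpp dozu jbo
Hunk 6: at line 3 remove [nswgc,oslpp,dozu] add [fbbs,njt] -> 6 lines: kpexs tvg npphk fbbs njt jbo
Final line count: 6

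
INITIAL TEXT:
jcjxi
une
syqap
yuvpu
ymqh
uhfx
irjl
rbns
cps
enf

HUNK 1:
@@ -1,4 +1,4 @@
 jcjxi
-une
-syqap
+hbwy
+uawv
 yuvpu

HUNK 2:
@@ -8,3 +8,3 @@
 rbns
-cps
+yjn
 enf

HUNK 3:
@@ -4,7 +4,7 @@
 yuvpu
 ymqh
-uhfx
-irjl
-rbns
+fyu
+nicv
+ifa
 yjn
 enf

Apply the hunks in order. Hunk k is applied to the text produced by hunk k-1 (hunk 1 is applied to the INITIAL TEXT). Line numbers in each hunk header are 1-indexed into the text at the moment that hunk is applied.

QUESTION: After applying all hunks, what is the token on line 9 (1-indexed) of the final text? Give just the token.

Answer: yjn

Derivation:
Hunk 1: at line 1 remove [une,syqap] add [hbwy,uawv] -> 10 lines: jcjxi hbwy uawv yuvpu ymqh uhfx irjl rbns cps enf
Hunk 2: at line 8 remove [cps] add [yjn] -> 10 lines: jcjxi hbwy uawv yuvpu ymqh uhfx irjl rbns yjn enf
Hunk 3: at line 4 remove [uhfx,irjl,rbns] add [fyu,nicv,ifa] -> 10 lines: jcjxi hbwy uawv yuvpu ymqh fyu nicv ifa yjn enf
Final line 9: yjn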